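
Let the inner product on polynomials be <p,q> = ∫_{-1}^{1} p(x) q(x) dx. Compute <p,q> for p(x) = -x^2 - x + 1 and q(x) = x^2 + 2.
<p,q> = 44/15

Expand the product: p(x)·q(x) = -x^4 - x^3 - x^2 - 2*x + 2.
∫_{-1}^{1} of each monomial x^k gives [2/(k+1) if k even, 0 if k odd]. Integrating term-by-term (or equivalently evaluating the antiderivative F(x) = -x^5/5 - x^4/4 - x^3/3 - x^2 + 2*x at the endpoints):
  F(1) − F(−1) = 13/60 − (-163/60) = 44/15.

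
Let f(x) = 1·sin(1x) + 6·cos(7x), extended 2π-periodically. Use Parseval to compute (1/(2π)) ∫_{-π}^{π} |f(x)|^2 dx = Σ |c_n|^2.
Σ |c_n|^2 = 37/2

Expand |f|^2 and use orthogonality of {sin(nx), cos(mx)} on [-π, π]:
  ∫_{-π}^{π} sin(nx)^2 dx = π, ∫ cos(mx)^2 dx = π, and cross terms integrate to 0.
So ∫_{-π}^{π} f(x)^2 dx = 1^2 · π + 6^2 · π = (1 + 36)π.
Divide by 2π: (1 + 36)/2 = 37/2.
By Parseval, this equals Σ |c_n|^2.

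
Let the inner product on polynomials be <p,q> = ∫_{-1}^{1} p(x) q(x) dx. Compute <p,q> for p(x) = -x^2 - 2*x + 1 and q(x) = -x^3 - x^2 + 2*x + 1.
<p,q> = -4/5

Expand the product: p(x)·q(x) = x^5 + 3*x^4 - x^3 - 6*x^2 + 1.
∫_{-1}^{1} of each monomial x^k gives [2/(k+1) if k even, 0 if k odd]. Integrating term-by-term (or equivalently evaluating the antiderivative F(x) = x^6/6 + 3*x^5/5 - x^4/4 - 2*x^3 + x at the endpoints):
  F(1) − F(−1) = -29/60 − (19/60) = -4/5.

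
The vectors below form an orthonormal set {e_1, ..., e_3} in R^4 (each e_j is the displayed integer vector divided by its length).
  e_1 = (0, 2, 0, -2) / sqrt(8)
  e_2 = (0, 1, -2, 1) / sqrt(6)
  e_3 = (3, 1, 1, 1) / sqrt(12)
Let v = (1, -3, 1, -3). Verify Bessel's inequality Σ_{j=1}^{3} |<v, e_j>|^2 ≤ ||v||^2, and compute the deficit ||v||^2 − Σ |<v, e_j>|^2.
Σ |<v, e_j>|^2 = 11; ||v||^2 = 20; deficit = 9

Write each e_j = u_j / sqrt(<u_j, u_j>) where u_j is the displayed integer vector. Then <v, e_j> = <v, u_j> / sqrt(<u_j, u_j>), so |<v, e_j>|^2 = <v, u_j>^2 / <u_j, u_j>.
Coefficients: <v, e_1> = 0/sqrt(8), <v, e_2> = -8/sqrt(6), <v, e_3> = -2/sqrt(12).
Square and sum: Σ |<v, e_j>|^2 = 11.
Compute ||v||^2 = v·v = 20.
Deficit = 20 − 11 = 9 ≥ 0, confirming Bessel's inequality. (The deficit equals ||v − Σ <v,e_j> e_j||^2, the squared distance from v to span{e_j}.)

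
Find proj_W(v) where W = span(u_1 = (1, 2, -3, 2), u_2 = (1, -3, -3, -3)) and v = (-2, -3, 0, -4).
proj_W(v) = (-1/5, -7/2, 3/5, -7/2)

Set up U = [u_1 | ... | u_2] ∈ R^(4×2). The projector onto W = col(U) is P = U (U^T U)^(-1) U^T.
Compute U^T U =
  [18, -2]
  [-2, 28],
and U^T v = (-16, 19).
Solve U^T U · c = U^T v for the coefficients: c = (-41/50, 31/50). The projection is proj_W(v) = U c.
Check: (v - proj_W(v)) · u_1 = 0  (should be 0).
Check: (v - proj_W(v)) · u_2 = 0  (should be 0).
Result: proj_W(v) = (-1/5, -7/2, 3/5, -7/2).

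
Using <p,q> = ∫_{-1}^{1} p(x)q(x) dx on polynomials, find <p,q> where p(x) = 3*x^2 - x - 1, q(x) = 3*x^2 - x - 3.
<p,q> = 34/15

Expand the product: p(x)·q(x) = 9*x^4 - 6*x^3 - 11*x^2 + 4*x + 3.
∫_{-1}^{1} of each monomial x^k gives [2/(k+1) if k even, 0 if k odd]. Integrating term-by-term (or equivalently evaluating the antiderivative F(x) = 9*x^5/5 - 3*x^4/2 - 11*x^3/3 + 2*x^2 + 3*x at the endpoints):
  F(1) − F(−1) = 49/30 − (-19/30) = 34/15.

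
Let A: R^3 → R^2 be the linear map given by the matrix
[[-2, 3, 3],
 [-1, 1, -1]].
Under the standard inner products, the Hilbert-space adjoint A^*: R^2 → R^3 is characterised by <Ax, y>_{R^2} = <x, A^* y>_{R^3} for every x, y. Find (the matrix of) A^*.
A^* = A^T =
[[-2, -1],
 [3, 1],
 [3, -1]]

For real matrices with standard dot products, the defining identity <Ax, y> = <x, A^* y> gives (Ax)^T y = x^T (A^*) y, i.e. x^T A^T y = x^T (A^*) y. Since this holds for all x, y, we must have A^* = A^T. Therefore
A^* =
[[-2, -1],
 [3, 1],
 [3, -1]].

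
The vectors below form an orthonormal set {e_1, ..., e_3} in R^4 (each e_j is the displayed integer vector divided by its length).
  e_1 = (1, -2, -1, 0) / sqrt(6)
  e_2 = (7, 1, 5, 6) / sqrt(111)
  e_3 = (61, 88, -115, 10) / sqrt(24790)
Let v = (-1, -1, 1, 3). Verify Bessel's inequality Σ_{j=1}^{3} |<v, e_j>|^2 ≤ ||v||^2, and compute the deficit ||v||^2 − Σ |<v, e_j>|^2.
Σ |<v, e_j>|^2 = 1419/335; ||v||^2 = 12; deficit = 2601/335

Write each e_j = u_j / sqrt(<u_j, u_j>) where u_j is the displayed integer vector. Then <v, e_j> = <v, u_j> / sqrt(<u_j, u_j>), so |<v, e_j>|^2 = <v, u_j>^2 / <u_j, u_j>.
Coefficients: <v, e_1> = 0/sqrt(6), <v, e_2> = 15/sqrt(111), <v, e_3> = -234/sqrt(24790).
Square and sum: Σ |<v, e_j>|^2 = 1419/335.
Compute ||v||^2 = v·v = 12.
Deficit = 12 − 1419/335 = 2601/335 ≥ 0, confirming Bessel's inequality. (The deficit equals ||v − Σ <v,e_j> e_j||^2, the squared distance from v to span{e_j}.)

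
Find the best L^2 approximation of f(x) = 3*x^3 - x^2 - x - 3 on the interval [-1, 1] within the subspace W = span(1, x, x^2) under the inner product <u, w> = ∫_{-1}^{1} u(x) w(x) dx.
g(x) = -x^2 + 4*x/5 - 3

The best approximation g ∈ W is the orthogonal projection of f onto W. Writing g = a_0 + a_1 x + a_2 x^2, the coefficients solve the normal equations G · a = b where
  G_{ij} = <φ_i, φ_j> and b_i = <f, φ_i>, with φ_0 = 1, φ_1 = x, φ_2 = x^2.
G =
  [2, 0, 2/3]
  [0, 2/3, 0]
  [2/3, 0, 2/5],
b = (-20/3, 8/15, -12/5).
Solving gives a_0 = -3, a_1 = 4/5, a_2 = -1, so
  g(x) = -x^2 + 4*x/5 - 3.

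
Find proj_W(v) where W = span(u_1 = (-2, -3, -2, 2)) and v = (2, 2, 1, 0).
proj_W(v) = (8/7, 12/7, 8/7, -8/7)

Set up U = [u_1 | ... | u_1] ∈ R^(4×1). The projector onto W = col(U) is P = U (U^T U)^(-1) U^T.
Compute U^T U =
  [21],
and U^T v = (-12).
Solve U^T U · c = U^T v for the coefficients: c = (-4/7). The projection is proj_W(v) = U c.
Check: (v - proj_W(v)) · u_1 = 0  (should be 0).
Result: proj_W(v) = (8/7, 12/7, 8/7, -8/7).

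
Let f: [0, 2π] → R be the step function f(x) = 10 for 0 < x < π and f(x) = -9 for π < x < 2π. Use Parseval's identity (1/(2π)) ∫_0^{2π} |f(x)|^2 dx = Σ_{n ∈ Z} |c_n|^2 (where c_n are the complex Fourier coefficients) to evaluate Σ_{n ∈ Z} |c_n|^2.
Σ |c_n|^2 = 181/2

Parseval equates the L^2 energy of f (normalised by 1/(2π)) with the ℓ^2 sum of its Fourier coefficients: (1/(2π)) ∫_0^{2π} |f|^2 = Σ |c_n|^2.
Compute the left side: (1/(2π)) [∫_0^π 10^2 dx + ∫_π^{2π} (-9)^2 dx] = (1/(2π)) · (100π + 81π) = (100 + 81)/2 = 181/2.
So Σ_{n ∈ Z} |c_n|^2 = 181/2.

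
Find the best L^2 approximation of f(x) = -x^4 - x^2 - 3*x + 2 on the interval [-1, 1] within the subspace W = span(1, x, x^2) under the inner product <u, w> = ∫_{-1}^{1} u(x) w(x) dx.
g(x) = -13*x^2/7 - 3*x + 73/35

The best approximation g ∈ W is the orthogonal projection of f onto W. Writing g = a_0 + a_1 x + a_2 x^2, the coefficients solve the normal equations G · a = b where
  G_{ij} = <φ_i, φ_j> and b_i = <f, φ_i>, with φ_0 = 1, φ_1 = x, φ_2 = x^2.
G =
  [2, 0, 2/3]
  [0, 2/3, 0]
  [2/3, 0, 2/5],
b = (44/15, -2, 68/105).
Solving gives a_0 = 73/35, a_1 = -3, a_2 = -13/7, so
  g(x) = -13*x^2/7 - 3*x + 73/35.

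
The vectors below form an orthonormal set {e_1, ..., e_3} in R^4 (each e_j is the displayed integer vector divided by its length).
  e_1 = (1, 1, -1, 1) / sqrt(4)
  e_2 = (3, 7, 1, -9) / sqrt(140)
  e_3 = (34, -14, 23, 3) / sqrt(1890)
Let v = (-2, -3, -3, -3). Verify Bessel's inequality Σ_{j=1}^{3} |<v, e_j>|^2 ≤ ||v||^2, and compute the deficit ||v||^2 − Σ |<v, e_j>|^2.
Σ |<v, e_j>|^2 = 325/27; ||v||^2 = 31; deficit = 512/27

Write each e_j = u_j / sqrt(<u_j, u_j>) where u_j is the displayed integer vector. Then <v, e_j> = <v, u_j> / sqrt(<u_j, u_j>), so |<v, e_j>|^2 = <v, u_j>^2 / <u_j, u_j>.
Coefficients: <v, e_1> = -5/sqrt(4), <v, e_2> = -3/sqrt(140), <v, e_3> = -104/sqrt(1890).
Square and sum: Σ |<v, e_j>|^2 = 325/27.
Compute ||v||^2 = v·v = 31.
Deficit = 31 − 325/27 = 512/27 ≥ 0, confirming Bessel's inequality. (The deficit equals ||v − Σ <v,e_j> e_j||^2, the squared distance from v to span{e_j}.)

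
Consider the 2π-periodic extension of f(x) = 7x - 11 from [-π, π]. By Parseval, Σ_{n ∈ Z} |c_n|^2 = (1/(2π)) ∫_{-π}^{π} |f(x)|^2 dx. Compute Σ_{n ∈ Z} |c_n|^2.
Σ |c_n|^2 = 49π^2/3 + 121

Expand and integrate term by term over [-π, π]:
  ∫ (7x)^2 dx = 49·(2π^3/3); ∫ 2·7·(-11)·x dx = 0 (odd integrand); ∫ (-11)^2 dx = 121·2π.
So (1/(2π)) ∫_{-π}^{π} (7x - 11)^2 dx = 49π^2/3 + 121 = 49π^2/3 + 121.
Parseval ⇒ Σ |c_n|^2 = 49π^2/3 + 121.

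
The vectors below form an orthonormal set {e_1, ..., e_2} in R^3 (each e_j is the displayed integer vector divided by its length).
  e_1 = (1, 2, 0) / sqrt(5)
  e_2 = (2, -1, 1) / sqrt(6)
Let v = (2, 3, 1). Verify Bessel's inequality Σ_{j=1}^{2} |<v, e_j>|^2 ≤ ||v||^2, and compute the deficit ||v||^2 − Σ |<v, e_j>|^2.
Σ |<v, e_j>|^2 = 202/15; ||v||^2 = 14; deficit = 8/15

Write each e_j = u_j / sqrt(<u_j, u_j>) where u_j is the displayed integer vector. Then <v, e_j> = <v, u_j> / sqrt(<u_j, u_j>), so |<v, e_j>|^2 = <v, u_j>^2 / <u_j, u_j>.
Coefficients: <v, e_1> = 8/sqrt(5), <v, e_2> = 2/sqrt(6).
Square and sum: Σ |<v, e_j>|^2 = 202/15.
Compute ||v||^2 = v·v = 14.
Deficit = 14 − 202/15 = 8/15 ≥ 0, confirming Bessel's inequality. (The deficit equals ||v − Σ <v,e_j> e_j||^2, the squared distance from v to span{e_j}.)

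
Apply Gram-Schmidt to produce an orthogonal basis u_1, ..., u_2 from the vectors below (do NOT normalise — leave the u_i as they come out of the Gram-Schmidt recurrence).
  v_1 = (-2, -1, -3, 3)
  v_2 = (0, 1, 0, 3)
Orthogonal basis:
  u_1 = (-2, -1, -3, 3)
  u_2 = (16/23, 31/23, 24/23, 45/23)

Apply the Gram-Schmidt recurrence
  u_1 = v_1
  u_i = v_i − Σ_{j<i} ((v_i · u_j) / (u_j · u_j)) · u_j.

Step by step this gives:
  u_1 = (-2, -1, -3, 3)
  u_2 = (16/23, 31/23, 24/23, 45/23)

Orthogonality check:
  u_2 · u_1 = 0 (should be 0)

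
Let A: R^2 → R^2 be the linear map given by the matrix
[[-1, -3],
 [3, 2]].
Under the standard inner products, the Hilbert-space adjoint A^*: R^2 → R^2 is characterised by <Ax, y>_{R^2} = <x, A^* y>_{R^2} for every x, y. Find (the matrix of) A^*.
A^* = A^T =
[[-1, 3],
 [-3, 2]]

For real matrices with standard dot products, the defining identity <Ax, y> = <x, A^* y> gives (Ax)^T y = x^T (A^*) y, i.e. x^T A^T y = x^T (A^*) y. Since this holds for all x, y, we must have A^* = A^T. Therefore
A^* =
[[-1, 3],
 [-3, 2]].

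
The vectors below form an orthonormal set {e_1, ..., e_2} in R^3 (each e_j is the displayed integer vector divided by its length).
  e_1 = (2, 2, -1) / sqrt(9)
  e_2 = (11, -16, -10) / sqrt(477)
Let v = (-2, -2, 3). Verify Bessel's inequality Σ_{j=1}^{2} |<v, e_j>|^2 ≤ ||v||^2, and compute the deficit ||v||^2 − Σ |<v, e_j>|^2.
Σ |<v, e_j>|^2 = 757/53; ||v||^2 = 17; deficit = 144/53

Write each e_j = u_j / sqrt(<u_j, u_j>) where u_j is the displayed integer vector. Then <v, e_j> = <v, u_j> / sqrt(<u_j, u_j>), so |<v, e_j>|^2 = <v, u_j>^2 / <u_j, u_j>.
Coefficients: <v, e_1> = -11/sqrt(9), <v, e_2> = -20/sqrt(477).
Square and sum: Σ |<v, e_j>|^2 = 757/53.
Compute ||v||^2 = v·v = 17.
Deficit = 17 − 757/53 = 144/53 ≥ 0, confirming Bessel's inequality. (The deficit equals ||v − Σ <v,e_j> e_j||^2, the squared distance from v to span{e_j}.)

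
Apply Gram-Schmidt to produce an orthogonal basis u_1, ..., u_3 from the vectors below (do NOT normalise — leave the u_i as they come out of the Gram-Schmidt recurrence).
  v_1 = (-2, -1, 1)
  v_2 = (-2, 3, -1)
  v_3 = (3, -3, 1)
Orthogonal basis:
  u_1 = (-2, -1, 1)
  u_2 = (-2, 3, -1)
  u_3 = (1/21, 2/21, 4/21)

Apply the Gram-Schmidt recurrence
  u_1 = v_1
  u_i = v_i − Σ_{j<i} ((v_i · u_j) / (u_j · u_j)) · u_j.

Step by step this gives:
  u_1 = (-2, -1, 1)
  u_2 = (-2, 3, -1)
  u_3 = (1/21, 2/21, 4/21)

Orthogonality check:
  u_2 · u_1 = 0 (should be 0)
  u_3 · u_1 = 0 (should be 0)
  u_3 · u_2 = 0 (should be 0)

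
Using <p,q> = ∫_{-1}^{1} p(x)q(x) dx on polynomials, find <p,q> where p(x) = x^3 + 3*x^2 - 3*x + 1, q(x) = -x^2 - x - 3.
<p,q> = -184/15

Expand the product: p(x)·q(x) = -x^5 - 4*x^4 - 3*x^3 - 7*x^2 + 8*x - 3.
∫_{-1}^{1} of each monomial x^k gives [2/(k+1) if k even, 0 if k odd]. Integrating term-by-term (or equivalently evaluating the antiderivative F(x) = -x^6/6 - 4*x^5/5 - 3*x^4/4 - 7*x^3/3 + 4*x^2 - 3*x at the endpoints):
  F(1) − F(−1) = -61/20 − (553/60) = -184/15.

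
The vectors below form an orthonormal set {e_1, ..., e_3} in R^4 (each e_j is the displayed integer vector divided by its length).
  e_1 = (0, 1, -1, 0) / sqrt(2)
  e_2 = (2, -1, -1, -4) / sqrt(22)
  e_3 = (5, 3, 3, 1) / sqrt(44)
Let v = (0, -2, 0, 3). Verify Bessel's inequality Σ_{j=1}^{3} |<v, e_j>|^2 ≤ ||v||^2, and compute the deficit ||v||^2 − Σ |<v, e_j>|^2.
Σ |<v, e_j>|^2 = 27/4; ||v||^2 = 13; deficit = 25/4

Write each e_j = u_j / sqrt(<u_j, u_j>) where u_j is the displayed integer vector. Then <v, e_j> = <v, u_j> / sqrt(<u_j, u_j>), so |<v, e_j>|^2 = <v, u_j>^2 / <u_j, u_j>.
Coefficients: <v, e_1> = -2/sqrt(2), <v, e_2> = -10/sqrt(22), <v, e_3> = -3/sqrt(44).
Square and sum: Σ |<v, e_j>|^2 = 27/4.
Compute ||v||^2 = v·v = 13.
Deficit = 13 − 27/4 = 25/4 ≥ 0, confirming Bessel's inequality. (The deficit equals ||v − Σ <v,e_j> e_j||^2, the squared distance from v to span{e_j}.)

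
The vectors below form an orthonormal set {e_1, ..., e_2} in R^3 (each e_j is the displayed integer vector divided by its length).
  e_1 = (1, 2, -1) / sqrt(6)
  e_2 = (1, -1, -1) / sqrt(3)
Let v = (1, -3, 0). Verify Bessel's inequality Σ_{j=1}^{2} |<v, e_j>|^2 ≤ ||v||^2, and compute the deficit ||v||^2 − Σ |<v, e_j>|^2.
Σ |<v, e_j>|^2 = 19/2; ||v||^2 = 10; deficit = 1/2

Write each e_j = u_j / sqrt(<u_j, u_j>) where u_j is the displayed integer vector. Then <v, e_j> = <v, u_j> / sqrt(<u_j, u_j>), so |<v, e_j>|^2 = <v, u_j>^2 / <u_j, u_j>.
Coefficients: <v, e_1> = -5/sqrt(6), <v, e_2> = 4/sqrt(3).
Square and sum: Σ |<v, e_j>|^2 = 19/2.
Compute ||v||^2 = v·v = 10.
Deficit = 10 − 19/2 = 1/2 ≥ 0, confirming Bessel's inequality. (The deficit equals ||v − Σ <v,e_j> e_j||^2, the squared distance from v to span{e_j}.)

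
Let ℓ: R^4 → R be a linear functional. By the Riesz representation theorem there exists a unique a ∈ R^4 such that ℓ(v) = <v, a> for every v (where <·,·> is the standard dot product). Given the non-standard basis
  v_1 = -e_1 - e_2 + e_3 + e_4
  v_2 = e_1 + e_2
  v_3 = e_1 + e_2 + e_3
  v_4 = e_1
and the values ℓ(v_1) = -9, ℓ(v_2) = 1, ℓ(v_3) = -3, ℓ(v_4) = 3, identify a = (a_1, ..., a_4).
a = (3, -2, -4, -4)

Write a = (a_1, ..., a_4) in the standard basis. For each basis vector v_i, ℓ(v_i) = <v_i, a> is a linear equation in the a_j's. Collect the n equations into a matrix system V a = ℓ, where row i of V is v_i (expressed in the standard basis). Since V is invertible (lower-triangular with 1s on the diagonal, up to permutation), solve by back-substitution:
  V =
[[-1, -1, 1, 1],
 [1, 1, 0, 0],
 [1, 1, 1, 0],
 [1, 0, 0, 0]]
  V a = (-9, 1, -3, 3)
Solving gives a = (3, -2, -4, -4).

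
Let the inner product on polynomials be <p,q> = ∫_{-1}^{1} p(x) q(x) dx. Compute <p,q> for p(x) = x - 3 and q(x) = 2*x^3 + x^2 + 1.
<p,q> = -36/5

Expand the product: p(x)·q(x) = 2*x^4 - 5*x^3 - 3*x^2 + x - 3.
∫_{-1}^{1} of each monomial x^k gives [2/(k+1) if k even, 0 if k odd]. Integrating term-by-term (or equivalently evaluating the antiderivative F(x) = 2*x^5/5 - 5*x^4/4 - x^3 + x^2/2 - 3*x at the endpoints):
  F(1) − F(−1) = -87/20 − (57/20) = -36/5.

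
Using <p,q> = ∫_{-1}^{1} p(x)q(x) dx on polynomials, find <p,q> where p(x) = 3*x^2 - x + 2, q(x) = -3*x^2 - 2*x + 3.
<p,q> = 176/15

Expand the product: p(x)·q(x) = -9*x^4 - 3*x^3 + 5*x^2 - 7*x + 6.
∫_{-1}^{1} of each monomial x^k gives [2/(k+1) if k even, 0 if k odd]. Integrating term-by-term (or equivalently evaluating the antiderivative F(x) = -9*x^5/5 - 3*x^4/4 + 5*x^3/3 - 7*x^2/2 + 6*x at the endpoints):
  F(1) − F(−1) = 97/60 − (-607/60) = 176/15.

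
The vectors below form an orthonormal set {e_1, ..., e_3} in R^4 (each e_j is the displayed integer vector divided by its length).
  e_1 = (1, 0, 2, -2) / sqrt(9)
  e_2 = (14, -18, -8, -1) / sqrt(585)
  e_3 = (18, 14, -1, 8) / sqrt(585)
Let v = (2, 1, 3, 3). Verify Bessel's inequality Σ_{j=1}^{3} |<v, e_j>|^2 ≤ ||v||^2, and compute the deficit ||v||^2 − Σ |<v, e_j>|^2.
Σ |<v, e_j>|^2 = 86/9; ||v||^2 = 23; deficit = 121/9

Write each e_j = u_j / sqrt(<u_j, u_j>) where u_j is the displayed integer vector. Then <v, e_j> = <v, u_j> / sqrt(<u_j, u_j>), so |<v, e_j>|^2 = <v, u_j>^2 / <u_j, u_j>.
Coefficients: <v, e_1> = 2/sqrt(9), <v, e_2> = -17/sqrt(585), <v, e_3> = 71/sqrt(585).
Square and sum: Σ |<v, e_j>|^2 = 86/9.
Compute ||v||^2 = v·v = 23.
Deficit = 23 − 86/9 = 121/9 ≥ 0, confirming Bessel's inequality. (The deficit equals ||v − Σ <v,e_j> e_j||^2, the squared distance from v to span{e_j}.)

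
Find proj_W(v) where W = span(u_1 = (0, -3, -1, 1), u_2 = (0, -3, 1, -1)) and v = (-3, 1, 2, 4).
proj_W(v) = (0, 1, -1, 1)

Set up U = [u_1 | ... | u_2] ∈ R^(4×2). The projector onto W = col(U) is P = U (U^T U)^(-1) U^T.
Compute U^T U =
  [11, 7]
  [7, 11],
and U^T v = (-1, -5).
Solve U^T U · c = U^T v for the coefficients: c = (1/3, -2/3). The projection is proj_W(v) = U c.
Check: (v - proj_W(v)) · u_1 = 0  (should be 0).
Check: (v - proj_W(v)) · u_2 = 0  (should be 0).
Result: proj_W(v) = (0, 1, -1, 1).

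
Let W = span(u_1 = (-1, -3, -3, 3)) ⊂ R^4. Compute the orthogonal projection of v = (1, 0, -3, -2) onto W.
proj_W(v) = (-1/14, -3/14, -3/14, 3/14)

Set up U = [u_1 | ... | u_1] ∈ R^(4×1). The projector onto W = col(U) is P = U (U^T U)^(-1) U^T.
Compute U^T U =
  [28],
and U^T v = (2).
Solve U^T U · c = U^T v for the coefficients: c = (1/14). The projection is proj_W(v) = U c.
Check: (v - proj_W(v)) · u_1 = 0  (should be 0).
Result: proj_W(v) = (-1/14, -3/14, -3/14, 3/14).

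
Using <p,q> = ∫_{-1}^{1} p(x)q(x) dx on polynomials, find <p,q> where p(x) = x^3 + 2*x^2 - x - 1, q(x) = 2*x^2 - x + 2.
<p,q> = -4/5

Expand the product: p(x)·q(x) = 2*x^5 + 3*x^4 - 2*x^3 + 3*x^2 - x - 2.
∫_{-1}^{1} of each monomial x^k gives [2/(k+1) if k even, 0 if k odd]. Integrating term-by-term (or equivalently evaluating the antiderivative F(x) = x^6/3 + 3*x^5/5 - x^4/2 + x^3 - x^2/2 - 2*x at the endpoints):
  F(1) − F(−1) = -16/15 − (-4/15) = -4/5.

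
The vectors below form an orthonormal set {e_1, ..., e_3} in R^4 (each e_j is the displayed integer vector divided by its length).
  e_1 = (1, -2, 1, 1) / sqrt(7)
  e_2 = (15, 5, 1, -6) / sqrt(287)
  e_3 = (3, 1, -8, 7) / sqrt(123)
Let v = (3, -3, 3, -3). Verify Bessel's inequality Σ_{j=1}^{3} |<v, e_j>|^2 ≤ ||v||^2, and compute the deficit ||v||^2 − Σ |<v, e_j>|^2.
Σ |<v, e_j>|^2 = 33; ||v||^2 = 36; deficit = 3

Write each e_j = u_j / sqrt(<u_j, u_j>) where u_j is the displayed integer vector. Then <v, e_j> = <v, u_j> / sqrt(<u_j, u_j>), so |<v, e_j>|^2 = <v, u_j>^2 / <u_j, u_j>.
Coefficients: <v, e_1> = 9/sqrt(7), <v, e_2> = 51/sqrt(287), <v, e_3> = -39/sqrt(123).
Square and sum: Σ |<v, e_j>|^2 = 33.
Compute ||v||^2 = v·v = 36.
Deficit = 36 − 33 = 3 ≥ 0, confirming Bessel's inequality. (The deficit equals ||v − Σ <v,e_j> e_j||^2, the squared distance from v to span{e_j}.)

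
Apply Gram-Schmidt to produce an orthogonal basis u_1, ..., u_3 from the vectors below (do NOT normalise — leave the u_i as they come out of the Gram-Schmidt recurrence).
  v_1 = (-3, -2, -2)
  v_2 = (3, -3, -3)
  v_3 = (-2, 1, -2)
Orthogonal basis:
  u_1 = (-3, -2, -2)
  u_2 = (60/17, -45/17, -45/17)
  u_3 = (0, 3/2, -3/2)

Apply the Gram-Schmidt recurrence
  u_1 = v_1
  u_i = v_i − Σ_{j<i} ((v_i · u_j) / (u_j · u_j)) · u_j.

Step by step this gives:
  u_1 = (-3, -2, -2)
  u_2 = (60/17, -45/17, -45/17)
  u_3 = (0, 3/2, -3/2)

Orthogonality check:
  u_2 · u_1 = 0 (should be 0)
  u_3 · u_1 = 0 (should be 0)
  u_3 · u_2 = 0 (should be 0)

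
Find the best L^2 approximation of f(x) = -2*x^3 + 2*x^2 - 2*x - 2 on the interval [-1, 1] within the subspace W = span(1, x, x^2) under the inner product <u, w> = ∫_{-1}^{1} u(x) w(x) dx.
g(x) = 2*x^2 - 16*x/5 - 2

The best approximation g ∈ W is the orthogonal projection of f onto W. Writing g = a_0 + a_1 x + a_2 x^2, the coefficients solve the normal equations G · a = b where
  G_{ij} = <φ_i, φ_j> and b_i = <f, φ_i>, with φ_0 = 1, φ_1 = x, φ_2 = x^2.
G =
  [2, 0, 2/3]
  [0, 2/3, 0]
  [2/3, 0, 2/5],
b = (-8/3, -32/15, -8/15).
Solving gives a_0 = -2, a_1 = -16/5, a_2 = 2, so
  g(x) = 2*x^2 - 16*x/5 - 2.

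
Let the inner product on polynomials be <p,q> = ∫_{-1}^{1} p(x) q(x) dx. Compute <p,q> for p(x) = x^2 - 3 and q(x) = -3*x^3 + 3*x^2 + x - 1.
<p,q> = 8/15

Expand the product: p(x)·q(x) = -3*x^5 + 3*x^4 + 10*x^3 - 10*x^2 - 3*x + 3.
∫_{-1}^{1} of each monomial x^k gives [2/(k+1) if k even, 0 if k odd]. Integrating term-by-term (or equivalently evaluating the antiderivative F(x) = -x^6/2 + 3*x^5/5 + 5*x^4/2 - 10*x^3/3 - 3*x^2/2 + 3*x at the endpoints):
  F(1) − F(−1) = 23/30 − (7/30) = 8/15.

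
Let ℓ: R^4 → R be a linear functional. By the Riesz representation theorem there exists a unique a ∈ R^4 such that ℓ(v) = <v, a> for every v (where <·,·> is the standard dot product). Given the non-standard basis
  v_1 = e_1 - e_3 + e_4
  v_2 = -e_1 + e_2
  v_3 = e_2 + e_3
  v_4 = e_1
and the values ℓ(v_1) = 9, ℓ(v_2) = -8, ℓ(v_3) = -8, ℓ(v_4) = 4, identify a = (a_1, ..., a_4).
a = (4, -4, -4, 1)

Write a = (a_1, ..., a_4) in the standard basis. For each basis vector v_i, ℓ(v_i) = <v_i, a> is a linear equation in the a_j's. Collect the n equations into a matrix system V a = ℓ, where row i of V is v_i (expressed in the standard basis). Since V is invertible (lower-triangular with 1s on the diagonal, up to permutation), solve by back-substitution:
  V =
[[1, 0, -1, 1],
 [-1, 1, 0, 0],
 [0, 1, 1, 0],
 [1, 0, 0, 0]]
  V a = (9, -8, -8, 4)
Solving gives a = (4, -4, -4, 1).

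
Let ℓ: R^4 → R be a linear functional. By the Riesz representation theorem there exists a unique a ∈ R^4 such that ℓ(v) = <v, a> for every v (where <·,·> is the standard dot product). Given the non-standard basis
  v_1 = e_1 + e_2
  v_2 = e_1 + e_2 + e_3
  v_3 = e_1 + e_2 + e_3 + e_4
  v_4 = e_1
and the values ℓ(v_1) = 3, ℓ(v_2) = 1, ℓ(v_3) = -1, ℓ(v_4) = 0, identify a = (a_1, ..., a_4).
a = (0, 3, -2, -2)

Write a = (a_1, ..., a_4) in the standard basis. For each basis vector v_i, ℓ(v_i) = <v_i, a> is a linear equation in the a_j's. Collect the n equations into a matrix system V a = ℓ, where row i of V is v_i (expressed in the standard basis). Since V is invertible (lower-triangular with 1s on the diagonal, up to permutation), solve by back-substitution:
  V =
[[1, 1, 0, 0],
 [1, 1, 1, 0],
 [1, 1, 1, 1],
 [1, 0, 0, 0]]
  V a = (3, 1, -1, 0)
Solving gives a = (0, 3, -2, -2).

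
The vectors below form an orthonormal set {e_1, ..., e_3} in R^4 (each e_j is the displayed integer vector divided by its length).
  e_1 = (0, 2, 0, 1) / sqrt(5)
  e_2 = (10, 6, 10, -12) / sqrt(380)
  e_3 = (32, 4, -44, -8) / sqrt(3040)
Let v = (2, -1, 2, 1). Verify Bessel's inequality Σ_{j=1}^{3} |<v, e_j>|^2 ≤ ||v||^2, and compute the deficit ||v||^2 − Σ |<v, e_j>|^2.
Σ |<v, e_j>|^2 = 19/10; ||v||^2 = 10; deficit = 81/10

Write each e_j = u_j / sqrt(<u_j, u_j>) where u_j is the displayed integer vector. Then <v, e_j> = <v, u_j> / sqrt(<u_j, u_j>), so |<v, e_j>|^2 = <v, u_j>^2 / <u_j, u_j>.
Coefficients: <v, e_1> = -1/sqrt(5), <v, e_2> = 22/sqrt(380), <v, e_3> = -36/sqrt(3040).
Square and sum: Σ |<v, e_j>|^2 = 19/10.
Compute ||v||^2 = v·v = 10.
Deficit = 10 − 19/10 = 81/10 ≥ 0, confirming Bessel's inequality. (The deficit equals ||v − Σ <v,e_j> e_j||^2, the squared distance from v to span{e_j}.)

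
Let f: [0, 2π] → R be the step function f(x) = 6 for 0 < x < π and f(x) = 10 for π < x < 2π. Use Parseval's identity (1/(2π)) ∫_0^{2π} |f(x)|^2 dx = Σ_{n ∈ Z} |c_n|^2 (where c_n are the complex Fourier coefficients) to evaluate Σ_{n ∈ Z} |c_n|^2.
Σ |c_n|^2 = 68

Parseval equates the L^2 energy of f (normalised by 1/(2π)) with the ℓ^2 sum of its Fourier coefficients: (1/(2π)) ∫_0^{2π} |f|^2 = Σ |c_n|^2.
Compute the left side: (1/(2π)) [∫_0^π 6^2 dx + ∫_π^{2π} 10^2 dx] = (1/(2π)) · (36π + 100π) = (36 + 100)/2 = 68.
So Σ_{n ∈ Z} |c_n|^2 = 68.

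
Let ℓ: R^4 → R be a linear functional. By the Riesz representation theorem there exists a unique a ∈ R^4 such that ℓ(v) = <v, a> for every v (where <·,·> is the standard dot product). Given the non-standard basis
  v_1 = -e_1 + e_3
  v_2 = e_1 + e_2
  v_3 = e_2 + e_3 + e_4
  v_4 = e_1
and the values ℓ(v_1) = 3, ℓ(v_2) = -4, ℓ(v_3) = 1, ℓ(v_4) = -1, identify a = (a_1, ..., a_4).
a = (-1, -3, 2, 2)

Write a = (a_1, ..., a_4) in the standard basis. For each basis vector v_i, ℓ(v_i) = <v_i, a> is a linear equation in the a_j's. Collect the n equations into a matrix system V a = ℓ, where row i of V is v_i (expressed in the standard basis). Since V is invertible (lower-triangular with 1s on the diagonal, up to permutation), solve by back-substitution:
  V =
[[-1, 0, 1, 0],
 [1, 1, 0, 0],
 [0, 1, 1, 1],
 [1, 0, 0, 0]]
  V a = (3, -4, 1, -1)
Solving gives a = (-1, -3, 2, 2).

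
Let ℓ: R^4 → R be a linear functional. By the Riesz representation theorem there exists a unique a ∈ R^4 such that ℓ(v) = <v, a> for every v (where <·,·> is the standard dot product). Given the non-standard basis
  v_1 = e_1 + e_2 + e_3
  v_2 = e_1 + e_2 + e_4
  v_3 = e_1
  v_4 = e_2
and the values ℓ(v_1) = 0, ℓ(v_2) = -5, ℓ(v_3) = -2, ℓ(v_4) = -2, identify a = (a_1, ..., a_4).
a = (-2, -2, 4, -1)

Write a = (a_1, ..., a_4) in the standard basis. For each basis vector v_i, ℓ(v_i) = <v_i, a> is a linear equation in the a_j's. Collect the n equations into a matrix system V a = ℓ, where row i of V is v_i (expressed in the standard basis). Since V is invertible (lower-triangular with 1s on the diagonal, up to permutation), solve by back-substitution:
  V =
[[1, 1, 1, 0],
 [1, 1, 0, 1],
 [1, 0, 0, 0],
 [0, 1, 0, 0]]
  V a = (0, -5, -2, -2)
Solving gives a = (-2, -2, 4, -1).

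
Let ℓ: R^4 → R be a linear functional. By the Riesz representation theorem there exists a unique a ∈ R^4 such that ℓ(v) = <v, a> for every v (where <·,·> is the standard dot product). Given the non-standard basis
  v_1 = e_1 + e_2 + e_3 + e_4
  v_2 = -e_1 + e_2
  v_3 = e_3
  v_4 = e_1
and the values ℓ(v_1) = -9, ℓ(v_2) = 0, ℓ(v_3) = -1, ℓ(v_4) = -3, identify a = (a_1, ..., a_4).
a = (-3, -3, -1, -2)

Write a = (a_1, ..., a_4) in the standard basis. For each basis vector v_i, ℓ(v_i) = <v_i, a> is a linear equation in the a_j's. Collect the n equations into a matrix system V a = ℓ, where row i of V is v_i (expressed in the standard basis). Since V is invertible (lower-triangular with 1s on the diagonal, up to permutation), solve by back-substitution:
  V =
[[1, 1, 1, 1],
 [-1, 1, 0, 0],
 [0, 0, 1, 0],
 [1, 0, 0, 0]]
  V a = (-9, 0, -1, -3)
Solving gives a = (-3, -3, -1, -2).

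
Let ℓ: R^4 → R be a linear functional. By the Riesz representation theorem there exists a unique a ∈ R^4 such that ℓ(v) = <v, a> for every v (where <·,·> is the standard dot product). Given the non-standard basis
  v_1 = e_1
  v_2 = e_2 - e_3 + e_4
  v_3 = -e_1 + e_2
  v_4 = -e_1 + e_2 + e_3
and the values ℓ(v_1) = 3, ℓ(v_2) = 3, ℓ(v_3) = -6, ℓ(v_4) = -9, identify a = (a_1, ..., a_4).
a = (3, -3, -3, 3)

Write a = (a_1, ..., a_4) in the standard basis. For each basis vector v_i, ℓ(v_i) = <v_i, a> is a linear equation in the a_j's. Collect the n equations into a matrix system V a = ℓ, where row i of V is v_i (expressed in the standard basis). Since V is invertible (lower-triangular with 1s on the diagonal, up to permutation), solve by back-substitution:
  V =
[[1, 0, 0, 0],
 [0, 1, -1, 1],
 [-1, 1, 0, 0],
 [-1, 1, 1, 0]]
  V a = (3, 3, -6, -9)
Solving gives a = (3, -3, -3, 3).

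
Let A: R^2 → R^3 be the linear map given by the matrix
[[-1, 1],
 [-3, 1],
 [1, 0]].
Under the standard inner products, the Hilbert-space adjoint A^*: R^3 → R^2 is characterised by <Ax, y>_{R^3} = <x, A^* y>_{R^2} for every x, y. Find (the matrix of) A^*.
A^* = A^T =
[[-1, -3, 1],
 [1, 1, 0]]

For real matrices with standard dot products, the defining identity <Ax, y> = <x, A^* y> gives (Ax)^T y = x^T (A^*) y, i.e. x^T A^T y = x^T (A^*) y. Since this holds for all x, y, we must have A^* = A^T. Therefore
A^* =
[[-1, -3, 1],
 [1, 1, 0]].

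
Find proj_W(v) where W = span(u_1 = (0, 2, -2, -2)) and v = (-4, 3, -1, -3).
proj_W(v) = (0, 7/3, -7/3, -7/3)

Set up U = [u_1 | ... | u_1] ∈ R^(4×1). The projector onto W = col(U) is P = U (U^T U)^(-1) U^T.
Compute U^T U =
  [12],
and U^T v = (14).
Solve U^T U · c = U^T v for the coefficients: c = (7/6). The projection is proj_W(v) = U c.
Check: (v - proj_W(v)) · u_1 = 0  (should be 0).
Result: proj_W(v) = (0, 7/3, -7/3, -7/3).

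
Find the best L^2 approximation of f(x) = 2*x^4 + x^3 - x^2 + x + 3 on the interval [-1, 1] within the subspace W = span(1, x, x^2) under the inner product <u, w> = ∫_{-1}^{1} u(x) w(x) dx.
g(x) = 5*x^2/7 + 8*x/5 + 99/35

The best approximation g ∈ W is the orthogonal projection of f onto W. Writing g = a_0 + a_1 x + a_2 x^2, the coefficients solve the normal equations G · a = b where
  G_{ij} = <φ_i, φ_j> and b_i = <f, φ_i>, with φ_0 = 1, φ_1 = x, φ_2 = x^2.
G =
  [2, 0, 2/3]
  [0, 2/3, 0]
  [2/3, 0, 2/5],
b = (92/15, 16/15, 76/35).
Solving gives a_0 = 99/35, a_1 = 8/5, a_2 = 5/7, so
  g(x) = 5*x^2/7 + 8*x/5 + 99/35.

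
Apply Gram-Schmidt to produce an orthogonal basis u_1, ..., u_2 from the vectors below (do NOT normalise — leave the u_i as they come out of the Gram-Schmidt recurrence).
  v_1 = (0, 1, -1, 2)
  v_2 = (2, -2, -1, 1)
Orthogonal basis:
  u_1 = (0, 1, -1, 2)
  u_2 = (2, -13/6, -5/6, 2/3)

Apply the Gram-Schmidt recurrence
  u_1 = v_1
  u_i = v_i − Σ_{j<i} ((v_i · u_j) / (u_j · u_j)) · u_j.

Step by step this gives:
  u_1 = (0, 1, -1, 2)
  u_2 = (2, -13/6, -5/6, 2/3)

Orthogonality check:
  u_2 · u_1 = 0 (should be 0)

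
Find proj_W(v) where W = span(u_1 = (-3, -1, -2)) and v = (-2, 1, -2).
proj_W(v) = (-27/14, -9/14, -9/7)

Set up U = [u_1 | ... | u_1] ∈ R^(3×1). The projector onto W = col(U) is P = U (U^T U)^(-1) U^T.
Compute U^T U =
  [14],
and U^T v = (9).
Solve U^T U · c = U^T v for the coefficients: c = (9/14). The projection is proj_W(v) = U c.
Check: (v - proj_W(v)) · u_1 = 0  (should be 0).
Result: proj_W(v) = (-27/14, -9/14, -9/7).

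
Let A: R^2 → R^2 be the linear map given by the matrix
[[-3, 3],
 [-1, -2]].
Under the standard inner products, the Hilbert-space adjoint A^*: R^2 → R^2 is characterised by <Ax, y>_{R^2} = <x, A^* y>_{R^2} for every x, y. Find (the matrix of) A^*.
A^* = A^T =
[[-3, -1],
 [3, -2]]

For real matrices with standard dot products, the defining identity <Ax, y> = <x, A^* y> gives (Ax)^T y = x^T (A^*) y, i.e. x^T A^T y = x^T (A^*) y. Since this holds for all x, y, we must have A^* = A^T. Therefore
A^* =
[[-3, -1],
 [3, -2]].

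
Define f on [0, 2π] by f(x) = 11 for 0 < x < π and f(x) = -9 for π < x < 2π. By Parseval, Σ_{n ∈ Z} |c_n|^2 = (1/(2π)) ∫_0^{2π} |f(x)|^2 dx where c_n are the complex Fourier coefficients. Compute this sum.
Σ |c_n|^2 = 101

Parseval equates the L^2 energy of f (normalised by 1/(2π)) with the ℓ^2 sum of its Fourier coefficients: (1/(2π)) ∫_0^{2π} |f|^2 = Σ |c_n|^2.
Compute the left side: (1/(2π)) [∫_0^π 11^2 dx + ∫_π^{2π} (-9)^2 dx] = (1/(2π)) · (121π + 81π) = (121 + 81)/2 = 101.
So Σ_{n ∈ Z} |c_n|^2 = 101.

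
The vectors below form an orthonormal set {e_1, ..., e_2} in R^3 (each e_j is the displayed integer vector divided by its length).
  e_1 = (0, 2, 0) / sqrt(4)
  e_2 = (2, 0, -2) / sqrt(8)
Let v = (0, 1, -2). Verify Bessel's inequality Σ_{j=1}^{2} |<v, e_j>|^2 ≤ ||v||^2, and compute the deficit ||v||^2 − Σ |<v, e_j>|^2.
Σ |<v, e_j>|^2 = 3; ||v||^2 = 5; deficit = 2

Write each e_j = u_j / sqrt(<u_j, u_j>) where u_j is the displayed integer vector. Then <v, e_j> = <v, u_j> / sqrt(<u_j, u_j>), so |<v, e_j>|^2 = <v, u_j>^2 / <u_j, u_j>.
Coefficients: <v, e_1> = 2/sqrt(4), <v, e_2> = 4/sqrt(8).
Square and sum: Σ |<v, e_j>|^2 = 3.
Compute ||v||^2 = v·v = 5.
Deficit = 5 − 3 = 2 ≥ 0, confirming Bessel's inequality. (The deficit equals ||v − Σ <v,e_j> e_j||^2, the squared distance from v to span{e_j}.)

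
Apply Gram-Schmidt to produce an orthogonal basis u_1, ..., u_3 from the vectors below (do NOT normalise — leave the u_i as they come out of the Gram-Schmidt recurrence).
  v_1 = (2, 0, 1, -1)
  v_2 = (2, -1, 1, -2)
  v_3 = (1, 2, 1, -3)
Orthogonal basis:
  u_1 = (2, 0, 1, -1)
  u_2 = (-1/3, -1, -1/6, -5/6)
  u_3 = (-1, 2, 0, -2)

Apply the Gram-Schmidt recurrence
  u_1 = v_1
  u_i = v_i − Σ_{j<i} ((v_i · u_j) / (u_j · u_j)) · u_j.

Step by step this gives:
  u_1 = (2, 0, 1, -1)
  u_2 = (-1/3, -1, -1/6, -5/6)
  u_3 = (-1, 2, 0, -2)

Orthogonality check:
  u_2 · u_1 = 0 (should be 0)
  u_3 · u_1 = 0 (should be 0)
  u_3 · u_2 = 0 (should be 0)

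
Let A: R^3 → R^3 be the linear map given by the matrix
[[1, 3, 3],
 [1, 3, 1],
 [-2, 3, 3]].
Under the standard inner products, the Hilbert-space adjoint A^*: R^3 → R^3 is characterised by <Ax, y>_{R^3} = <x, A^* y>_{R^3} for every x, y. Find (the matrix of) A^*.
A^* = A^T =
[[1, 1, -2],
 [3, 3, 3],
 [3, 1, 3]]

For real matrices with standard dot products, the defining identity <Ax, y> = <x, A^* y> gives (Ax)^T y = x^T (A^*) y, i.e. x^T A^T y = x^T (A^*) y. Since this holds for all x, y, we must have A^* = A^T. Therefore
A^* =
[[1, 1, -2],
 [3, 3, 3],
 [3, 1, 3]].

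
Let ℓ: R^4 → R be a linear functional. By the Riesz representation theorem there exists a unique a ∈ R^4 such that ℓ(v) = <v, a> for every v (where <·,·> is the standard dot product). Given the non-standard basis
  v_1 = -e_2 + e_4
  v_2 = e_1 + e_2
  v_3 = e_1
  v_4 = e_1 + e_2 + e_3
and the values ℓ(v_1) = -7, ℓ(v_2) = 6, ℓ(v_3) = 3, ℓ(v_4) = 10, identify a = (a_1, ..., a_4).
a = (3, 3, 4, -4)

Write a = (a_1, ..., a_4) in the standard basis. For each basis vector v_i, ℓ(v_i) = <v_i, a> is a linear equation in the a_j's. Collect the n equations into a matrix system V a = ℓ, where row i of V is v_i (expressed in the standard basis). Since V is invertible (lower-triangular with 1s on the diagonal, up to permutation), solve by back-substitution:
  V =
[[0, -1, 0, 1],
 [1, 1, 0, 0],
 [1, 0, 0, 0],
 [1, 1, 1, 0]]
  V a = (-7, 6, 3, 10)
Solving gives a = (3, 3, 4, -4).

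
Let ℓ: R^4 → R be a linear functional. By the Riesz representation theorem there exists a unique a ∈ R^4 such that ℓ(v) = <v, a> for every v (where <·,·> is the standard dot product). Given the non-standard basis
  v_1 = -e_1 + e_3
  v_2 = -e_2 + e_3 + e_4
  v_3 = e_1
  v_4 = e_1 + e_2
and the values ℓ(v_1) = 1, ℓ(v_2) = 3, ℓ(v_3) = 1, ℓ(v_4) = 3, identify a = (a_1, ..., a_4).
a = (1, 2, 2, 3)

Write a = (a_1, ..., a_4) in the standard basis. For each basis vector v_i, ℓ(v_i) = <v_i, a> is a linear equation in the a_j's. Collect the n equations into a matrix system V a = ℓ, where row i of V is v_i (expressed in the standard basis). Since V is invertible (lower-triangular with 1s on the diagonal, up to permutation), solve by back-substitution:
  V =
[[-1, 0, 1, 0],
 [0, -1, 1, 1],
 [1, 0, 0, 0],
 [1, 1, 0, 0]]
  V a = (1, 3, 1, 3)
Solving gives a = (1, 2, 2, 3).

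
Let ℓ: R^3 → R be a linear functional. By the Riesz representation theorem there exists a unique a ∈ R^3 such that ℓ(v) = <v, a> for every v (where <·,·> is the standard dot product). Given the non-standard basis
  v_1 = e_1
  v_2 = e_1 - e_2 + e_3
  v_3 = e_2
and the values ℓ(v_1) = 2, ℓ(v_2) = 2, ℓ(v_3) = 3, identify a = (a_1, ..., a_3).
a = (2, 3, 3)

Write a = (a_1, ..., a_3) in the standard basis. For each basis vector v_i, ℓ(v_i) = <v_i, a> is a linear equation in the a_j's. Collect the n equations into a matrix system V a = ℓ, where row i of V is v_i (expressed in the standard basis). Since V is invertible (lower-triangular with 1s on the diagonal, up to permutation), solve by back-substitution:
  V =
[[1, 0, 0],
 [1, -1, 1],
 [0, 1, 0]]
  V a = (2, 2, 3)
Solving gives a = (2, 3, 3).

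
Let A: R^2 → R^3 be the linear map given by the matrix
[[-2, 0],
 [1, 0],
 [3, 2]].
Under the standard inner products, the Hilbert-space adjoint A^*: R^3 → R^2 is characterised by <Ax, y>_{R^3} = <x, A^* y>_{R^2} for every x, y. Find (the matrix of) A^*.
A^* = A^T =
[[-2, 1, 3],
 [0, 0, 2]]

For real matrices with standard dot products, the defining identity <Ax, y> = <x, A^* y> gives (Ax)^T y = x^T (A^*) y, i.e. x^T A^T y = x^T (A^*) y. Since this holds for all x, y, we must have A^* = A^T. Therefore
A^* =
[[-2, 1, 3],
 [0, 0, 2]].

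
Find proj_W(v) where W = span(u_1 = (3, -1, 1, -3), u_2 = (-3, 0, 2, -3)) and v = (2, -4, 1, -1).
proj_W(v) = (537/218, -155/218, 107/218, -393/218)

Set up U = [u_1 | ... | u_2] ∈ R^(4×2). The projector onto W = col(U) is P = U (U^T U)^(-1) U^T.
Compute U^T U =
  [20, 2]
  [2, 22],
and U^T v = (14, -1).
Solve U^T U · c = U^T v for the coefficients: c = (155/218, -12/109). The projection is proj_W(v) = U c.
Check: (v - proj_W(v)) · u_1 = 0  (should be 0).
Check: (v - proj_W(v)) · u_2 = 0  (should be 0).
Result: proj_W(v) = (537/218, -155/218, 107/218, -393/218).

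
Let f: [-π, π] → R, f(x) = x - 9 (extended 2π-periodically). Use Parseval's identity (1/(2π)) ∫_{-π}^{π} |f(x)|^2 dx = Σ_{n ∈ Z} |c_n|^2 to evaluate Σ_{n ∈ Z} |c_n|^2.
Σ |c_n|^2 = π^2/3 + 81

Expand and integrate term by term over [-π, π]:
  ∫ (x)^2 dx = 1·(2π^3/3); ∫ 2·1·(-9)·x dx = 0 (odd integrand); ∫ (-9)^2 dx = 81·2π.
So (1/(2π)) ∫_{-π}^{π} (x - 9)^2 dx = 1π^2/3 + 81 = π^2/3 + 81.
Parseval ⇒ Σ |c_n|^2 = π^2/3 + 81.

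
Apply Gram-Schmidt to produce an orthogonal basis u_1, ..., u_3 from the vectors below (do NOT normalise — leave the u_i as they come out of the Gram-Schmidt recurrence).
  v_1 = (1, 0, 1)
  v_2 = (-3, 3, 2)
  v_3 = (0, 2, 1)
Orthogonal basis:
  u_1 = (1, 0, 1)
  u_2 = (-5/2, 3, 5/2)
  u_3 = (21/43, 35/43, -21/43)

Apply the Gram-Schmidt recurrence
  u_1 = v_1
  u_i = v_i − Σ_{j<i} ((v_i · u_j) / (u_j · u_j)) · u_j.

Step by step this gives:
  u_1 = (1, 0, 1)
  u_2 = (-5/2, 3, 5/2)
  u_3 = (21/43, 35/43, -21/43)

Orthogonality check:
  u_2 · u_1 = 0 (should be 0)
  u_3 · u_1 = 0 (should be 0)
  u_3 · u_2 = 0 (should be 0)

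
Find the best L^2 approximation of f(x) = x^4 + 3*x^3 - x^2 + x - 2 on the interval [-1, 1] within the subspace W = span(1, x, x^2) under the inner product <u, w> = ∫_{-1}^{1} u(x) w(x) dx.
g(x) = -x^2/7 + 14*x/5 - 73/35

The best approximation g ∈ W is the orthogonal projection of f onto W. Writing g = a_0 + a_1 x + a_2 x^2, the coefficients solve the normal equations G · a = b where
  G_{ij} = <φ_i, φ_j> and b_i = <f, φ_i>, with φ_0 = 1, φ_1 = x, φ_2 = x^2.
G =
  [2, 0, 2/3]
  [0, 2/3, 0]
  [2/3, 0, 2/5],
b = (-64/15, 28/15, -152/105).
Solving gives a_0 = -73/35, a_1 = 14/5, a_2 = -1/7, so
  g(x) = -x^2/7 + 14*x/5 - 73/35.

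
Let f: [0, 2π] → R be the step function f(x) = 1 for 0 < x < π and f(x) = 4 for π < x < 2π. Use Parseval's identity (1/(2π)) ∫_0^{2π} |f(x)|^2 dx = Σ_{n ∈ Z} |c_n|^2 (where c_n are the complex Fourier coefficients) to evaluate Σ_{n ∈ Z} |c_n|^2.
Σ |c_n|^2 = 17/2

Parseval equates the L^2 energy of f (normalised by 1/(2π)) with the ℓ^2 sum of its Fourier coefficients: (1/(2π)) ∫_0^{2π} |f|^2 = Σ |c_n|^2.
Compute the left side: (1/(2π)) [∫_0^π 1^2 dx + ∫_π^{2π} 4^2 dx] = (1/(2π)) · (1π + 16π) = (1 + 16)/2 = 17/2.
So Σ_{n ∈ Z} |c_n|^2 = 17/2.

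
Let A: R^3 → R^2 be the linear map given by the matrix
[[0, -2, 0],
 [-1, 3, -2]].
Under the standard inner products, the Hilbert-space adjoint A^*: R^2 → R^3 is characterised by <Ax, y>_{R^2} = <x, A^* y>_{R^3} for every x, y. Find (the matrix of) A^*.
A^* = A^T =
[[0, -1],
 [-2, 3],
 [0, -2]]

For real matrices with standard dot products, the defining identity <Ax, y> = <x, A^* y> gives (Ax)^T y = x^T (A^*) y, i.e. x^T A^T y = x^T (A^*) y. Since this holds for all x, y, we must have A^* = A^T. Therefore
A^* =
[[0, -1],
 [-2, 3],
 [0, -2]].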